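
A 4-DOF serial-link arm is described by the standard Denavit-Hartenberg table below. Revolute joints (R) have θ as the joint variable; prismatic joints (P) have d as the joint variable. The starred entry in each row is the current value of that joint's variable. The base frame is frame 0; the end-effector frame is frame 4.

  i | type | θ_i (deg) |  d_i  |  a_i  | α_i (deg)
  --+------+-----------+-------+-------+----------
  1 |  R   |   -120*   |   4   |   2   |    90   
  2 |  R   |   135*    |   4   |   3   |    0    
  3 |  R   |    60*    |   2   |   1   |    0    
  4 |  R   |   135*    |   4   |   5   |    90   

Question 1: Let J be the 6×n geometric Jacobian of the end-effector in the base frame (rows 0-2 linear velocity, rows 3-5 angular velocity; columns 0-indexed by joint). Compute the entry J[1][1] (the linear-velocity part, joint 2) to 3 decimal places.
-0.552

axis z_1 = (-0.8660,0.5000,0.0000); lever o_n−o_1 = (-9.2817,3.9236,-0.6375)
cross product → J_v[:, 1] = (-0.3187,-0.5521,1.2429)
J_ω[:, 1] = z_1
entry J[1][1] = -0.5521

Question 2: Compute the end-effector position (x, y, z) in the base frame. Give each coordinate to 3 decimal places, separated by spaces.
after link 1: o_1 = (-1.0000, -1.7321, 4.0000)
after link 2: o_2 = (-3.4034, 2.1051, 6.1213)
after link 3: o_3 = (-4.6525, 3.9416, 5.8625)
after link 4: o_4 = (-10.2817, 2.1916, 3.3625)

-10.282 2.192 3.363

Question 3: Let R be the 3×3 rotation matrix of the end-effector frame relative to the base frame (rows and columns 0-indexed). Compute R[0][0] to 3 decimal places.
End-effector x-axis (col 0 of R) = (-0.4330,-0.7500,-0.5000)
R[0][0] = -0.4330

-0.433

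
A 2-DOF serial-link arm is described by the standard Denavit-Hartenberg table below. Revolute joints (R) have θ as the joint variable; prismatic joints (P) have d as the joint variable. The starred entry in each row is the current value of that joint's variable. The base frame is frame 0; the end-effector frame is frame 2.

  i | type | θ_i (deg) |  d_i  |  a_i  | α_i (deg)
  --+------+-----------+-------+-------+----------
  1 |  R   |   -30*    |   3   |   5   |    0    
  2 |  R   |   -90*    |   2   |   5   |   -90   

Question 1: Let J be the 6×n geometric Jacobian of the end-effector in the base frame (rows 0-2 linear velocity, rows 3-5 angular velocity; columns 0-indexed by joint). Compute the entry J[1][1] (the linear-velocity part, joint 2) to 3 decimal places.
axis z_1 = (0.0000,0.0000,1.0000); lever o_n−o_1 = (-2.5000,-4.3301,2.0000)
cross product → J_v[:, 1] = (4.3301,-2.5000,0.0000)
J_ω[:, 1] = z_1
entry J[1][1] = -2.5000

-2.500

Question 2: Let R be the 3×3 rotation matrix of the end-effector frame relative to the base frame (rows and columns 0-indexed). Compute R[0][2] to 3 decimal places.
End-effector z-axis (col 2 of R) = (0.8660,-0.5000,0.0000)
R[0][2] = 0.8660

0.866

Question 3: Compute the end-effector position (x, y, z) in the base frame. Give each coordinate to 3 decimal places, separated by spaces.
after link 1: o_1 = (4.3301, -2.5000, 3.0000)
after link 2: o_2 = (1.8301, -6.8301, 5.0000)

1.830 -6.830 5.000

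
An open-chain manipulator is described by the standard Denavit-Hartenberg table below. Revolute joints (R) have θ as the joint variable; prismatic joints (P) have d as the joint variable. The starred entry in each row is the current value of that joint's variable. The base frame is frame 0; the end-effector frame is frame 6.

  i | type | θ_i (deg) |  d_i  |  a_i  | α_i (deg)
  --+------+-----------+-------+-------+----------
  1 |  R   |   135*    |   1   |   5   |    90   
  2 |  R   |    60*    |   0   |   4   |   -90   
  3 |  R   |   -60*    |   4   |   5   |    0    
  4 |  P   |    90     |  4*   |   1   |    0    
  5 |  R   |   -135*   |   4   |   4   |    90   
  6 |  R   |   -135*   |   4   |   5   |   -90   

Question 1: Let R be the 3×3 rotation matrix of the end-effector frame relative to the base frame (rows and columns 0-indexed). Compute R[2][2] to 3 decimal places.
End-effector z-axis (col 2 of R) = (0.1147,0.8513,-0.5120)
R[2][2] = -0.5120

-0.512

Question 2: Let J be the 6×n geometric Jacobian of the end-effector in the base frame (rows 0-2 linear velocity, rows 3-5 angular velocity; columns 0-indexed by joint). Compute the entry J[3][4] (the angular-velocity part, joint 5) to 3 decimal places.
axis z_4 = (0.6124,-0.6124,0.5000); lever o_n−o_4 = (1.2781,-2.1078,-3.2179)
cross product → J_v[:, 4] = (3.0245,2.6096,-0.5080)
J_ω[:, 4] = z_4
entry J[3][4] = 0.6124

0.612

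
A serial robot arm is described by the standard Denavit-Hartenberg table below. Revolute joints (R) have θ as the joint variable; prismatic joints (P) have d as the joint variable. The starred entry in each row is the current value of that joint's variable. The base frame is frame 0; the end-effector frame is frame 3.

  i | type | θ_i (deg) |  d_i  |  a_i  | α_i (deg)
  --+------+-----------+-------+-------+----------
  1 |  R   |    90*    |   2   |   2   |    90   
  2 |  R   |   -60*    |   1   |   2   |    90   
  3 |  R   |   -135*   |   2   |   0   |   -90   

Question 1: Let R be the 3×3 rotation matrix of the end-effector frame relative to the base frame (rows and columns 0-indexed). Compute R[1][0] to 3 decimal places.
-0.354

End-effector x-axis (col 0 of R) = (-0.7071,-0.3536,0.6124)
R[1][0] = -0.3536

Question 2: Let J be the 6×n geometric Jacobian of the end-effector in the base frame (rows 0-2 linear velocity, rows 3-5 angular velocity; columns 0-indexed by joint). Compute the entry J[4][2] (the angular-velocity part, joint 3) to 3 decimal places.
axis z_2 = (0.0000,-0.8660,-0.5000); lever o_n−o_2 = (0.0000,-1.7321,-1.0000)
cross product → J_v[:, 2] = (0.0000,0.0000,-0.0000)
J_ω[:, 2] = z_2
entry J[4][2] = -0.8660

-0.866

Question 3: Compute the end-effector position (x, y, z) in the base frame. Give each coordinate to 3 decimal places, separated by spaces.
after link 1: o_1 = (0.0000, 2.0000, 2.0000)
after link 2: o_2 = (1.0000, 3.0000, 0.2679)
after link 3: o_3 = (1.0000, 1.2679, -0.7321)

1.000 1.268 -0.732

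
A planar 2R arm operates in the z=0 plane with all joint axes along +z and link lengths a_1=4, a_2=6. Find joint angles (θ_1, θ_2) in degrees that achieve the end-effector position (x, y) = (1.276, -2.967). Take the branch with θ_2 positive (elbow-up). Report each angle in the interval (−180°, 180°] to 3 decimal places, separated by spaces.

-178.466 149.999

cos θ_2 = (10.4313−4²−6²)/(2·4·6) = -0.8660; θ_2 = 149.9988° (elbow-up)
β = atan2(-2.9670,1.2760) = -66.7292°; ψ = atan2(3.0001,-1.1961) = 111.7363°
θ_1 = β − ψ = -178.4655°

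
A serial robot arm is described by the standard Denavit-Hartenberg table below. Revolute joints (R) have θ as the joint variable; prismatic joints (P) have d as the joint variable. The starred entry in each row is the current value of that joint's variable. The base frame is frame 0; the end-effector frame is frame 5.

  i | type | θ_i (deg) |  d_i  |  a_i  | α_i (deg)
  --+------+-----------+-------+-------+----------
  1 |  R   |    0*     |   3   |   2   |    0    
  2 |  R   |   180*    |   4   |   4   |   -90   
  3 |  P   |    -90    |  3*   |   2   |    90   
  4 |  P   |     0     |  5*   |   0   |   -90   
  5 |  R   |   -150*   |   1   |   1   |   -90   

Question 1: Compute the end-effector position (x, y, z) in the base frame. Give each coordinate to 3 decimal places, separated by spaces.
3.500 -4.000 8.134

after link 1: o_1 = (2.0000, 0.0000, 3.0000)
after link 2: o_2 = (-2.0000, 0.0000, 7.0000)
after link 3: o_3 = (-2.0000, -3.0000, 9.0000)
after link 4: o_4 = (3.0000, -3.0000, 9.0000)
after link 5: o_5 = (3.5000, -4.0000, 8.1340)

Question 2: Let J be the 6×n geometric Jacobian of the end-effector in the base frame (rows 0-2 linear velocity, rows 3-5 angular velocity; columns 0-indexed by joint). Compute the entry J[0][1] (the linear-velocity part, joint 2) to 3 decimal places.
axis z_1 = (0.0000,0.0000,1.0000); lever o_n−o_1 = (1.5000,-4.0000,5.1340)
cross product → J_v[:, 1] = (4.0000,1.5000,-0.0000)
J_ω[:, 1] = z_1
entry J[0][1] = 4.0000

4.000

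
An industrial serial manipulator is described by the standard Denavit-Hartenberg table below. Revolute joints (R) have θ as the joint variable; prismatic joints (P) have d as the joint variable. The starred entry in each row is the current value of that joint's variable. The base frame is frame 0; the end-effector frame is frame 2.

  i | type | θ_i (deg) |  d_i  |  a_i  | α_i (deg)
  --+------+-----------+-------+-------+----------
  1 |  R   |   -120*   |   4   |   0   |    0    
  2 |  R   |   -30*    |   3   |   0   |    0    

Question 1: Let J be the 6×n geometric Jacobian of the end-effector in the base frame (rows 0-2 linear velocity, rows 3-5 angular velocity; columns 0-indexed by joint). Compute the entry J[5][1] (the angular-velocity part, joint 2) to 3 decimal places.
axis z_1 = (0.0000,0.0000,1.0000); lever o_n−o_1 = (0.0000,0.0000,3.0000)
cross product → J_v[:, 1] = (0.0000,0.0000,0.0000)
J_ω[:, 1] = z_1
entry J[5][1] = 1.0000

1.000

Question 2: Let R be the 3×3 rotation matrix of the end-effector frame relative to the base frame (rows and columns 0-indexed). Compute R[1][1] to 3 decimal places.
End-effector y-axis (col 1 of R) = (0.5000,-0.8660,0.0000)
R[1][1] = -0.8660

-0.866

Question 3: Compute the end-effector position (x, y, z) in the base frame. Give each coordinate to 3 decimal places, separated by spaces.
after link 1: o_1 = (0.0000, 0.0000, 4.0000)
after link 2: o_2 = (0.0000, 0.0000, 7.0000)

0.000 0.000 7.000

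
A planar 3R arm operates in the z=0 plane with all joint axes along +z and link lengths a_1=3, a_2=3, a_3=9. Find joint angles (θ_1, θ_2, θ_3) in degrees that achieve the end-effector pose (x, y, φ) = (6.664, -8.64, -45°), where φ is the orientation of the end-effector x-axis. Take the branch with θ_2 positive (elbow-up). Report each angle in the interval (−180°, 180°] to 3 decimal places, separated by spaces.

-149.994 135.008 -30.014

wrist centre = target − a_3·(cos φ, sin φ) = (0.3000, -2.2760)
cos θ_2 = (5.2704−3²−3²)/(2·3·3) = -0.7072; θ_2 = 135.0077° (elbow-up)
β = atan2(-2.2760,0.3000) = -82.4903°; ψ = atan2(2.1210,0.8784) = 67.5038°
θ_1 = β − ψ = -149.9941°
θ_3 = φ − θ_1 − θ_2 = -30.0135° (wrapped to (-180°,180°])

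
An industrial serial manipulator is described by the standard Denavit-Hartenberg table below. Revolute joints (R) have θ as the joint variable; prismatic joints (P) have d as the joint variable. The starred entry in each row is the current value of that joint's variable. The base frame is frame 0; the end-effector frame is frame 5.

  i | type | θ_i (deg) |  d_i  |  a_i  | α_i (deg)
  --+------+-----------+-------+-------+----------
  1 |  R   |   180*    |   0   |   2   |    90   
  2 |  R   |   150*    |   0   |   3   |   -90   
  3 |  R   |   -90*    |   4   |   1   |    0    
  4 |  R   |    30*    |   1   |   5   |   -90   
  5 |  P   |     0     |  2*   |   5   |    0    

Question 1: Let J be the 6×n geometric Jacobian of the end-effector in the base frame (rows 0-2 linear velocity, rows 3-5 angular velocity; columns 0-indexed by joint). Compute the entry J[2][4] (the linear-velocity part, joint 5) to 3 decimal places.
prismatic axis z_4 = (0.7500,-0.5000,0.4330)
J_v[:, 4] = z_4; J_ω[:, 4] = (0,0,0)
entry J[2][4] = 0.4330

0.433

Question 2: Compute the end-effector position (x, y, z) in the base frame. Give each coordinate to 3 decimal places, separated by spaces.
after link 1: o_1 = (-2.0000, 0.0000, 0.0000)
after link 2: o_2 = (0.5981, -0.0000, 1.5000)
after link 3: o_3 = (2.5981, 1.0000, -1.9641)
after link 4: o_4 = (5.2631, 5.3301, -1.5801)
after link 5: o_5 = (8.9282, 8.6603, 0.5359)

8.928 8.660 0.536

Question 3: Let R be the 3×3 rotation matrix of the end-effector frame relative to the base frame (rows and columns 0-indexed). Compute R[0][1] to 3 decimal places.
-0.500

End-effector y-axis (col 1 of R) = (-0.5000,-0.0000,0.8660)
R[0][1] = -0.5000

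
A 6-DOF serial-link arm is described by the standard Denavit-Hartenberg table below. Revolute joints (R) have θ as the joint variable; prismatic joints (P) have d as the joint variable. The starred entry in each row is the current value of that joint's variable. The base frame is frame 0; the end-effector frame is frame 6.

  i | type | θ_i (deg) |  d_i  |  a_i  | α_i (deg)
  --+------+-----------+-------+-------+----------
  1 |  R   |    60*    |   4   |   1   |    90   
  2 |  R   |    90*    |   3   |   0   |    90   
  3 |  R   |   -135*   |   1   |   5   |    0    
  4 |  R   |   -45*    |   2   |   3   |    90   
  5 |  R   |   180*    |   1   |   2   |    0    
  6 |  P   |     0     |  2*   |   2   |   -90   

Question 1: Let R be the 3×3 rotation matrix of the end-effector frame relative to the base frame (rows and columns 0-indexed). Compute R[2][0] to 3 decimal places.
1.000

End-effector x-axis (col 0 of R) = (0.0000,0.0000,1.0000)
R[2][0] = 1.0000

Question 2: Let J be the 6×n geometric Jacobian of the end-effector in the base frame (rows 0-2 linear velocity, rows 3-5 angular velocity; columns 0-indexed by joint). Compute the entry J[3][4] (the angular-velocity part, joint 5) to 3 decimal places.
axis z_4 = (0.8660,-0.5000,-0.0000); lever o_n−o_4 = (2.5981,-1.5000,4.0000)
cross product → J_v[:, 4] = (-2.0000,-3.4641,0.0000)
J_ω[:, 4] = z_4
entry J[3][4] = 0.8660

0.866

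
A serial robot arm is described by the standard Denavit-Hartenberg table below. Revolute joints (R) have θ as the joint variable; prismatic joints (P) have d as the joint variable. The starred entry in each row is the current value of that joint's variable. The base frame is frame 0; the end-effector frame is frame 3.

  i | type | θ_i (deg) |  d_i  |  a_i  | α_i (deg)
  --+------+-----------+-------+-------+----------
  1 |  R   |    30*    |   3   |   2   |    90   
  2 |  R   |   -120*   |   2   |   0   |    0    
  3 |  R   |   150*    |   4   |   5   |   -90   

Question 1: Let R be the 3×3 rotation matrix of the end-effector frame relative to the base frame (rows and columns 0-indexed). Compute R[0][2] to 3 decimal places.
End-effector z-axis (col 2 of R) = (-0.4330,-0.2500,0.8660)
R[0][2] = -0.4330

-0.433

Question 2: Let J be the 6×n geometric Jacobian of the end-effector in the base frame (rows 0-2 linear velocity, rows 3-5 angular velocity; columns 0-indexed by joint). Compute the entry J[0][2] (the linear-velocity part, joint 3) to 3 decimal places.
axis z_2 = (0.5000,-0.8660,0.0000); lever o_n−o_2 = (5.7500,-1.2990,2.5000)
cross product → J_v[:, 2] = (-2.1651,-1.2500,4.3301)
J_ω[:, 2] = z_2
entry J[0][2] = -2.1651

-2.165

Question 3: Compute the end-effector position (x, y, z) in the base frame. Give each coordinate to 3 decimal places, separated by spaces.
8.482 -2.031 5.500

after link 1: o_1 = (1.7321, 1.0000, 3.0000)
after link 2: o_2 = (2.7321, -0.7321, 3.0000)
after link 3: o_3 = (8.4821, -2.0311, 5.5000)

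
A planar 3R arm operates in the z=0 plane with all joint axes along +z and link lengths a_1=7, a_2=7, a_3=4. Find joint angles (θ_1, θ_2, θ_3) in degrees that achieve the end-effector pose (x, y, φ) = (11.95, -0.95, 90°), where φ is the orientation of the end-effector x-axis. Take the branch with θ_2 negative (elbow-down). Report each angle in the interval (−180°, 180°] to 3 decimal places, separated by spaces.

wrist centre = target − a_3·(cos φ, sin φ) = (11.9500, -4.9500)
cos θ_2 = (167.3050−7²−7²)/(2·7·7) = 0.7072; θ_2 = -44.9929° (elbow-down)
β = atan2(-4.9500,11.9500) = -22.5006°; ψ = atan2(-4.9491,11.9504) = -22.4965°
θ_1 = β − ψ = -0.0041°
θ_3 = φ − θ_1 − θ_2 = 134.9971° (wrapped to (-180°,180°])

-0.004 -44.993 134.997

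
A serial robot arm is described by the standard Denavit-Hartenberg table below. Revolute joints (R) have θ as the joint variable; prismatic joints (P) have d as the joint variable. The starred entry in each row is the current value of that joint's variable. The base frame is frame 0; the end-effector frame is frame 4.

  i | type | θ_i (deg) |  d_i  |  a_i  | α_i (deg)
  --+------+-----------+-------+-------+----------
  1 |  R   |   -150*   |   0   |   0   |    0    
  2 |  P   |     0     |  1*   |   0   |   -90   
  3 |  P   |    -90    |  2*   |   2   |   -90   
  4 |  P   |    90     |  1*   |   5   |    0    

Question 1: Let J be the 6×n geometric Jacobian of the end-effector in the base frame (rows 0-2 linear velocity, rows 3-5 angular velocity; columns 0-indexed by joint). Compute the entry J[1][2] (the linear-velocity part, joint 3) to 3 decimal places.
prismatic axis z_2 = (0.5000,-0.8660,0.0000)
J_v[:, 2] = z_2; J_ω[:, 2] = (0,0,0)
entry J[1][2] = -0.8660

-0.866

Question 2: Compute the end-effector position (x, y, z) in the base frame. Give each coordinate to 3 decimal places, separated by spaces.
-2.366 2.098 3.000

after link 1: o_1 = (0.0000, 0.0000, 0.0000)
after link 2: o_2 = (0.0000, 0.0000, 1.0000)
after link 3: o_3 = (1.0000, -1.7321, 3.0000)
after link 4: o_4 = (-2.3660, 2.0981, 3.0000)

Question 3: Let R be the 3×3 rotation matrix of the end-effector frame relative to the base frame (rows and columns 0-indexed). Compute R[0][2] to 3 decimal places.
End-effector z-axis (col 2 of R) = (-0.8660,-0.5000,-0.0000)
R[0][2] = -0.8660

-0.866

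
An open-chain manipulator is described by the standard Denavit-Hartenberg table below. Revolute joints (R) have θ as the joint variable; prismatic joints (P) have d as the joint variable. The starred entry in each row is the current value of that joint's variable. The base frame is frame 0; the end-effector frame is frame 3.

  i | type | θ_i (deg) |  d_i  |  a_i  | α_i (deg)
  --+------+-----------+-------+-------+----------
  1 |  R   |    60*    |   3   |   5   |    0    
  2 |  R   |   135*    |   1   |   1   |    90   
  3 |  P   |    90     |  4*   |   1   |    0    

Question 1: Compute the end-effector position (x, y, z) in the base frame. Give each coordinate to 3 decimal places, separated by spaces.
0.499 7.935 5.000

after link 1: o_1 = (2.5000, 4.3301, 3.0000)
after link 2: o_2 = (1.5341, 4.0713, 4.0000)
after link 3: o_3 = (0.4988, 7.9350, 5.0000)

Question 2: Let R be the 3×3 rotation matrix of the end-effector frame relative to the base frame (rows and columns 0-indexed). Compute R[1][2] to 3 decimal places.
End-effector z-axis (col 2 of R) = (-0.2588,0.9659,0.0000)
R[1][2] = 0.9659

0.966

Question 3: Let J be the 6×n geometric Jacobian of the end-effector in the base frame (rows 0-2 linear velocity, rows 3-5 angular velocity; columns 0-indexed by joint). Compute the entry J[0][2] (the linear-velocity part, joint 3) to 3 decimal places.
prismatic axis z_2 = (-0.2588,0.9659,0.0000)
J_v[:, 2] = z_2; J_ω[:, 2] = (0,0,0)
entry J[0][2] = -0.2588

-0.259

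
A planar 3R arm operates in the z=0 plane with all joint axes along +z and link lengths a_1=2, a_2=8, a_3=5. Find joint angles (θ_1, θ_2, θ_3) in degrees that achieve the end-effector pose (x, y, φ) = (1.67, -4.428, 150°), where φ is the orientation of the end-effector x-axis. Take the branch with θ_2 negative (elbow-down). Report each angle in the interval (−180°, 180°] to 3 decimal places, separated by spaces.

0.004 -60.003 -150.001

wrist centre = target − a_3·(cos φ, sin φ) = (6.0001, -6.9280)
cos θ_2 = (83.9987−2²−8²)/(2·2·8) = 0.5000; θ_2 = -60.0027° (elbow-down)
β = atan2(-6.9280,6.0001) = -49.1052°; ψ = atan2(-6.9284,5.9997) = -49.1089°
θ_1 = β − ψ = 0.0037°
θ_3 = φ − θ_1 − θ_2 = -150.0011° (wrapped to (-180°,180°])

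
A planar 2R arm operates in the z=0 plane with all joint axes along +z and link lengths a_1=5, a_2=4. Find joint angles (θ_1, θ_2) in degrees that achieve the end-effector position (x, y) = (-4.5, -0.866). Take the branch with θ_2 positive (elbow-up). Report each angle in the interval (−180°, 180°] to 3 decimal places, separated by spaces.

cos θ_2 = (21.0000−5²−4²)/(2·5·4) = -0.5000; θ_2 = 120.0001° (elbow-up)
β = atan2(-0.8660,-4.5000) = -169.1069°; ψ = atan2(3.4641,3.0000) = 49.1066°
θ_1 = β − ψ = -218.2135°

141.786 120.000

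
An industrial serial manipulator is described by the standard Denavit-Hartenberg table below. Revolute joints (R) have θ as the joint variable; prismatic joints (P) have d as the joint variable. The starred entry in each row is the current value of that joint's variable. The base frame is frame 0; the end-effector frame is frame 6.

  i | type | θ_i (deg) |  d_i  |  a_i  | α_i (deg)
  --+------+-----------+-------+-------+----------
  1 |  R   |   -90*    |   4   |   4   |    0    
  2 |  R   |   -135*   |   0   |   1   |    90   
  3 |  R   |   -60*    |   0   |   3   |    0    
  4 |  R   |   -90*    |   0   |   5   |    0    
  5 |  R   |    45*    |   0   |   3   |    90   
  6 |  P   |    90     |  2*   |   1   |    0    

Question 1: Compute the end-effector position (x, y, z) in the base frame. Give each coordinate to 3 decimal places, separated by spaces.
after link 1: o_1 = (0.0000, -4.0000, 4.0000)
after link 2: o_2 = (-0.7071, -3.2929, 4.0000)
after link 3: o_3 = (-1.7678, -2.2322, 1.4019)
after link 4: o_4 = (1.2941, -5.2941, -1.0981)
after link 5: o_5 = (1.8431, -5.8431, -3.9959)
after link 6: o_6 = (3.9163, -6.5021, -3.4782)

3.916 -6.502 -3.478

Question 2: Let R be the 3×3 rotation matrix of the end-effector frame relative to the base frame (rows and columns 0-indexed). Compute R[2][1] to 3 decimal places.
End-effector y-axis (col 1 of R) = (-0.1830,0.1830,0.9659)
R[2][1] = 0.9659

0.966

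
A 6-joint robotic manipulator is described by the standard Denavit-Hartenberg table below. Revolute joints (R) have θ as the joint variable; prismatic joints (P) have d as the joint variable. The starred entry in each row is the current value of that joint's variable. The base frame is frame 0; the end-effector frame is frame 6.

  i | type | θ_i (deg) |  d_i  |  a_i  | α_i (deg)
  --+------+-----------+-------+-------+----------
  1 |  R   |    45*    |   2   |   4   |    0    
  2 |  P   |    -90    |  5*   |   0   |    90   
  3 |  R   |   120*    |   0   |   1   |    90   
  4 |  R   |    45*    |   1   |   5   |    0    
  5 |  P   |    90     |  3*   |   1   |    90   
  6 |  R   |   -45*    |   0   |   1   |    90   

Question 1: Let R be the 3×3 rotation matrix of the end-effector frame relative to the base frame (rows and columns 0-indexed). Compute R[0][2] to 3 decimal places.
End-effector z-axis (col 2 of R) = (-0.2562,0.9633,0.0795)
R[0][2] = -0.2562

-0.256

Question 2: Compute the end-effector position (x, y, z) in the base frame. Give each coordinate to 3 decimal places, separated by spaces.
after link 1: o_1 = (2.8284, 2.8284, 2.0000)
after link 2: o_2 = (2.8284, 2.8284, 7.0000)
after link 3: o_3 = (2.4749, 3.1820, 7.8660)
after link 4: o_4 = (-0.6628, 1.3196, 11.4279)
after link 5: o_5 = (0.9244, -1.2675, 12.3155)
after link 6: o_6 = (0.3146, -1.3648, 11.5289)

0.315 -1.365 11.529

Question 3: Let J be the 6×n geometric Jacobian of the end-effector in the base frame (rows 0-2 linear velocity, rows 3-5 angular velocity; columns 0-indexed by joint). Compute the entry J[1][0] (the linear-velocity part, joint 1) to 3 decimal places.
axis z_0 = ẑ; lever o_n−o_0 = (0.3146,-1.3648,11.5289)
cross product → J_v[:, 0] = (1.3648,0.3146,-0.0000)
J_ω[:, 0] = z_0
entry J[1][0] = 0.3146

0.315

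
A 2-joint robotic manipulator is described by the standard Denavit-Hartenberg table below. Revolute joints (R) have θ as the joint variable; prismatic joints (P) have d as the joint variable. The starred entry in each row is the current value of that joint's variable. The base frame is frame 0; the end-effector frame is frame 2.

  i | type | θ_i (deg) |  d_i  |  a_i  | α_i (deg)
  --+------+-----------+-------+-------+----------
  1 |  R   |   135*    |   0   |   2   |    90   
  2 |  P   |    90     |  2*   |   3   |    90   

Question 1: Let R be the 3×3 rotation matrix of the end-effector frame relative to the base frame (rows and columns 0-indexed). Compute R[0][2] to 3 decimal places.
-0.707

End-effector z-axis (col 2 of R) = (-0.7071,0.7071,-0.0000)
R[0][2] = -0.7071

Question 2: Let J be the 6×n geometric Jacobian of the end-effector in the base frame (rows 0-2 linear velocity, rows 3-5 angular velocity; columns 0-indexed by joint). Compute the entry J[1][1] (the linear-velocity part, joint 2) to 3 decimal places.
0.707

prismatic axis z_1 = (0.7071,0.7071,0.0000)
J_v[:, 1] = z_1; J_ω[:, 1] = (0,0,0)
entry J[1][1] = 0.7071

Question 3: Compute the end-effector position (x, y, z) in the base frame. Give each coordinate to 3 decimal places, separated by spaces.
-0.000 2.828 3.000

after link 1: o_1 = (-1.4142, 1.4142, 0.0000)
after link 2: o_2 = (-0.0000, 2.8284, 3.0000)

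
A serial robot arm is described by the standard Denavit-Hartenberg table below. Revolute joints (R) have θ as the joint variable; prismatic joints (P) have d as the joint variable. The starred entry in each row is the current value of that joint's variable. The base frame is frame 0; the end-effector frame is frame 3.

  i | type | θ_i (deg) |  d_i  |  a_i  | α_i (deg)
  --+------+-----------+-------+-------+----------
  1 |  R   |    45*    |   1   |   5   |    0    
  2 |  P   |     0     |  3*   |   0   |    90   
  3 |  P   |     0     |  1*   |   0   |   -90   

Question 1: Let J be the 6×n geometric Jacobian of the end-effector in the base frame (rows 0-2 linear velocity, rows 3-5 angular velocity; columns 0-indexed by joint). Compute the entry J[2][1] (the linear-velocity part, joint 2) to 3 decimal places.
prismatic axis z_1 = (0.0000,0.0000,1.0000)
J_v[:, 1] = z_1; J_ω[:, 1] = (0,0,0)
entry J[2][1] = 1.0000

1.000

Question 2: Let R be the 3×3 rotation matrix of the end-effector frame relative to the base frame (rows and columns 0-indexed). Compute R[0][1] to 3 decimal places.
-0.707

End-effector y-axis (col 1 of R) = (-0.7071,0.7071,0.0000)
R[0][1] = -0.7071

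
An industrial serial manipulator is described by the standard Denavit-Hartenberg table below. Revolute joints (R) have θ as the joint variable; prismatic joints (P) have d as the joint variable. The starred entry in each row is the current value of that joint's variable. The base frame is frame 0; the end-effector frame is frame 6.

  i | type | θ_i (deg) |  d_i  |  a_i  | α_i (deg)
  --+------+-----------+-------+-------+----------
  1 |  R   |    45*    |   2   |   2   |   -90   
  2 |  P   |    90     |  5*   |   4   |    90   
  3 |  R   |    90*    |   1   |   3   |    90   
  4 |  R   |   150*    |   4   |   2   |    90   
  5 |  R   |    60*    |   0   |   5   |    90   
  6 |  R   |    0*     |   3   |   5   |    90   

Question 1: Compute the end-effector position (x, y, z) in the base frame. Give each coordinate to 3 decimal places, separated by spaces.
after link 1: o_1 = (1.4142, 1.4142, 2.0000)
after link 2: o_2 = (-2.1213, 4.9497, -2.0000)
after link 3: o_3 = (-3.5355, 7.7782, -2.0000)
after link 4: o_4 = (-1.6037, 7.2605, -6.0000)
after link 5: o_5 = (0.8111, 6.6135, -10.3301)
after link 6: o_6 = (5.7355, 5.2940, -13.1603)

5.735 5.294 -13.160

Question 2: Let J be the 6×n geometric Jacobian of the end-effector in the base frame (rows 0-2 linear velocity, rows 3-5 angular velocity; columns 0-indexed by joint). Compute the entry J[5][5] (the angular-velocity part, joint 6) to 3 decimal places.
0.500

axis z_5 = (0.8365,-0.2241,0.5000); lever o_n−o_5 = (4.9244,-1.3195,-2.8301)
cross product → J_v[:, 5] = (1.2941,4.8296,0.0000)
J_ω[:, 5] = z_5
entry J[5][5] = 0.5000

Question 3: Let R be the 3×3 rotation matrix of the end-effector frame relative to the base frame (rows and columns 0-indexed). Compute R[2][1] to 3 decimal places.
End-effector y-axis (col 1 of R) = (0.8365,-0.2241,0.5000)
R[2][1] = 0.5000

0.500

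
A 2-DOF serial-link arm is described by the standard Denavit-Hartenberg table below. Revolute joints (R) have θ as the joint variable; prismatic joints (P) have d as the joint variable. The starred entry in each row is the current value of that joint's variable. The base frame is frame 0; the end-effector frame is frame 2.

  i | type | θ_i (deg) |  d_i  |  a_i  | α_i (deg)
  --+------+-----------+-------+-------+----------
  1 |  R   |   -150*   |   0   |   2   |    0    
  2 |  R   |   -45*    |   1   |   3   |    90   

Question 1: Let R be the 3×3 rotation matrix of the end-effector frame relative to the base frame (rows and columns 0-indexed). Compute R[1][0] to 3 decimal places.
End-effector x-axis (col 0 of R) = (-0.9659,0.2588,0.0000)
R[1][0] = 0.2588

0.259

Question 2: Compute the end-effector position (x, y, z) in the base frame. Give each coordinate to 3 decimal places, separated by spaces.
-4.630 -0.224 1.000

after link 1: o_1 = (-1.7321, -1.0000, 0.0000)
after link 2: o_2 = (-4.6298, -0.2235, 1.0000)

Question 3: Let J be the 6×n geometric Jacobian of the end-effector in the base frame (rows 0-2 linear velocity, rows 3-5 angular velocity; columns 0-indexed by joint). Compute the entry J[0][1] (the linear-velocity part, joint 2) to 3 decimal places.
-0.776

axis z_1 = (0.0000,0.0000,1.0000); lever o_n−o_1 = (-2.8978,0.7765,1.0000)
cross product → J_v[:, 1] = (-0.7765,-2.8978,0.0000)
J_ω[:, 1] = z_1
entry J[0][1] = -0.7765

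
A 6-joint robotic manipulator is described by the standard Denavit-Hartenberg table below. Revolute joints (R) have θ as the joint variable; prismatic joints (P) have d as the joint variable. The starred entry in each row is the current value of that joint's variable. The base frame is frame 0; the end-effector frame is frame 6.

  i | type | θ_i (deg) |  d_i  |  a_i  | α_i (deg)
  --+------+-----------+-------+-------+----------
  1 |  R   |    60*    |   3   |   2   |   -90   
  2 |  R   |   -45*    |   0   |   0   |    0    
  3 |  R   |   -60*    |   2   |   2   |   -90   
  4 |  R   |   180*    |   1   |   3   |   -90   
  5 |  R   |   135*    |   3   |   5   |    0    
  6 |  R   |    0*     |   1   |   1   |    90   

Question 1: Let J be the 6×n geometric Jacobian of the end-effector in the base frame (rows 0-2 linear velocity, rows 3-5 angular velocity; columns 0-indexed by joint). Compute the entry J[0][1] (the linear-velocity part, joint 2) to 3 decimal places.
1.146

axis z_1 = (-0.8660,0.5000,0.0000); lever o_n−o_1 = (-7.1819,-0.4393,2.2929)
cross product → J_v[:, 1] = (1.1464,1.9857,3.9714)
J_ω[:, 1] = z_1
entry J[0][1] = 1.1464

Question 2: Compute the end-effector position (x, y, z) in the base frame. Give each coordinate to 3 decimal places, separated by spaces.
-6.182 1.293 5.293

after link 1: o_1 = (1.0000, 1.7321, 3.0000)
after link 2: o_2 = (1.0000, 1.7321, 3.0000)
after link 3: o_3 = (-0.9909, 2.2838, 4.9319)
after link 4: o_4 = (-0.1197, 3.7927, 2.2929)
after link 5: o_5 = (-4.8828, 1.5427, 4.7929)
after link 6: o_6 = (-6.1819, 1.2927, 5.2929)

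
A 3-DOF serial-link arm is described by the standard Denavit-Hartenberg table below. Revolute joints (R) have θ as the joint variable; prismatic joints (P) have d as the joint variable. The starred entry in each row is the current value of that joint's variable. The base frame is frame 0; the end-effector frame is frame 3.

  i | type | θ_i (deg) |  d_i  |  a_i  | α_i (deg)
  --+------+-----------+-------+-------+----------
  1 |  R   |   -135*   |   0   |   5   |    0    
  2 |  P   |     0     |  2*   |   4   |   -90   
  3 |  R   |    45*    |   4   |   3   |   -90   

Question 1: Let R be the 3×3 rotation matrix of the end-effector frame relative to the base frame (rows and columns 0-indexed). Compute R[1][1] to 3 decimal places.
End-effector y-axis (col 1 of R) = (-0.7071,0.7071,-0.0000)
R[1][1] = 0.7071

0.707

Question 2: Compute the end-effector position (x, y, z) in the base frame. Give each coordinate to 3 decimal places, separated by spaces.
after link 1: o_1 = (-3.5355, -3.5355, 0.0000)
after link 2: o_2 = (-6.3640, -6.3640, 2.0000)
after link 3: o_3 = (-5.0355, -10.6924, -0.1213)

-5.036 -10.692 -0.121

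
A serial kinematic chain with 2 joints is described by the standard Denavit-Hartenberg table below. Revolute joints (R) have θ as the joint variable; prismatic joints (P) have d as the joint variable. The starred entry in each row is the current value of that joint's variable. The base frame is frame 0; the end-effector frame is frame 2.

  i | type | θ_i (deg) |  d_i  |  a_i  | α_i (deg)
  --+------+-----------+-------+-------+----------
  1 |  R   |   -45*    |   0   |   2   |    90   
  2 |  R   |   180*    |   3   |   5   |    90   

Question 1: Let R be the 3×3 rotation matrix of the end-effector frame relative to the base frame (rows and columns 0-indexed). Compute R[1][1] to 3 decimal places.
-0.707

End-effector y-axis (col 1 of R) = (-0.7071,-0.7071,0.0000)
R[1][1] = -0.7071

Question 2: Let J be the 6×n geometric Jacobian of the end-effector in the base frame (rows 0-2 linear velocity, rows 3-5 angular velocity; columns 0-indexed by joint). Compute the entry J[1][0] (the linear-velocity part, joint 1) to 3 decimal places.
-4.243

axis z_0 = ẑ; lever o_n−o_0 = (-4.2426,-0.0000,0.0000)
cross product → J_v[:, 0] = (0.0000,-4.2426,0.0000)
J_ω[:, 0] = z_0
entry J[1][0] = -4.2426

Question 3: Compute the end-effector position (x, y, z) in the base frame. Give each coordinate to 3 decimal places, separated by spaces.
after link 1: o_1 = (1.4142, -1.4142, 0.0000)
after link 2: o_2 = (-4.2426, -0.0000, 0.0000)

-4.243 -0.000 0.000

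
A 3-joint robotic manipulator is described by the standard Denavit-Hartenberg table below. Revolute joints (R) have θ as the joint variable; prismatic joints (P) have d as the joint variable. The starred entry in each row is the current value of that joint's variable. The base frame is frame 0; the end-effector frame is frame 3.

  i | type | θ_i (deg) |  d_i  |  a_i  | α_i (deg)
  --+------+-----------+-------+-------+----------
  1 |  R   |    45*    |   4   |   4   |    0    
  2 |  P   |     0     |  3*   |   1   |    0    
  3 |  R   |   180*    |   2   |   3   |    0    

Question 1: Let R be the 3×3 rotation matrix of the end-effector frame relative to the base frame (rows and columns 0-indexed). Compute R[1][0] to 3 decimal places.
-0.707

End-effector x-axis (col 0 of R) = (-0.7071,-0.7071,0.0000)
R[1][0] = -0.7071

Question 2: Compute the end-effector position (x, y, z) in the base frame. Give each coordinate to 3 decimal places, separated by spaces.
after link 1: o_1 = (2.8284, 2.8284, 4.0000)
after link 2: o_2 = (3.5355, 3.5355, 7.0000)
after link 3: o_3 = (1.4142, 1.4142, 9.0000)

1.414 1.414 9.000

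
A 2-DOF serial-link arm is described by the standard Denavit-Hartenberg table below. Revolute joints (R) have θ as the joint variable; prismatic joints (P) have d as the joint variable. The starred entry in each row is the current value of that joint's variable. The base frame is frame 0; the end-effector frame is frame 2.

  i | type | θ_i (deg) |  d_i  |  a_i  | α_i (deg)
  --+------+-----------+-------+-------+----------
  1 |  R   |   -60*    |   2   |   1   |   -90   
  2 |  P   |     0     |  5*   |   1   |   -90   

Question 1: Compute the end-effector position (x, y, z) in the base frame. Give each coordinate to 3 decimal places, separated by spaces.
after link 1: o_1 = (0.5000, -0.8660, 2.0000)
after link 2: o_2 = (5.3301, 0.7679, 2.0000)

5.330 0.768 2.000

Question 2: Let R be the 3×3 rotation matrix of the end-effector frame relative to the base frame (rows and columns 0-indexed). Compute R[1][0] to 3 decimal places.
-0.866

End-effector x-axis (col 0 of R) = (0.5000,-0.8660,0.0000)
R[1][0] = -0.8660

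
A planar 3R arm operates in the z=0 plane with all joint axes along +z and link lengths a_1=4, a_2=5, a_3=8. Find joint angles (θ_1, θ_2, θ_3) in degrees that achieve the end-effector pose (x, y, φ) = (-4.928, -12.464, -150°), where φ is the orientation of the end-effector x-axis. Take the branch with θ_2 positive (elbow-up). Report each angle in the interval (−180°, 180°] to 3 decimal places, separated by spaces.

-93.411 30.003 -86.592

wrist centre = target − a_3·(cos φ, sin φ) = (2.0002, -8.4640)
cos θ_2 = (75.6401−4²−5²)/(2·4·5) = 0.8660; θ_2 = 30.0026° (elbow-up)
β = atan2(-8.4640,2.0002) = -76.7039°; ψ = atan2(2.5002,8.3300) = 16.7068°
θ_1 = β − ψ = -93.4106°
θ_3 = φ − θ_1 − θ_2 = -86.5920° (wrapped to (-180°,180°])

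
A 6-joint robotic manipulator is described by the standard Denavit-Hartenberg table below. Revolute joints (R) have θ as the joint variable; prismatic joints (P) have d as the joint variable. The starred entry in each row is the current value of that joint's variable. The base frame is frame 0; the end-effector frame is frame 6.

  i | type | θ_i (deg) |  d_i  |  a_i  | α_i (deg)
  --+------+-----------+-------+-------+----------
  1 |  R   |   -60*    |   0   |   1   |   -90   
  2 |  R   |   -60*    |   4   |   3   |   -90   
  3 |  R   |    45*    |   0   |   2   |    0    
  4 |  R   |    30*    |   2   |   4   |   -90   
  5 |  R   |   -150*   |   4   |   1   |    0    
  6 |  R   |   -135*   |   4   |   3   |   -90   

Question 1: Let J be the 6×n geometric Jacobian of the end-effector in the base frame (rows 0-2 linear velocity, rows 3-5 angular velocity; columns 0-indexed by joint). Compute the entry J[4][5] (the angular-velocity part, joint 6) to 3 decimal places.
axis z_5 = (-0.4656,0.2888,-0.8365); lever o_n−o_5 = (-3.7166,2.8667,-1.7231)
cross product → J_v[:, 5] = (1.9003,2.3066,-0.2613)
J_ω[:, 5] = z_5
entry J[4][5] = 0.2888

0.289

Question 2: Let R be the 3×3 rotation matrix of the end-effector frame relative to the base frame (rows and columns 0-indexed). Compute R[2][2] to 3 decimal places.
End-effector z-axis (col 2 of R) = (0.6334,0.7689,-0.0871)
R[2][2] = -0.0871

-0.087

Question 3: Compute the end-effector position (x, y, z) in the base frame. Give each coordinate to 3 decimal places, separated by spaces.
after link 1: o_1 = (0.5000, -0.8660, 0.0000)
after link 2: o_2 = (4.7141, -0.1651, 2.5981)
after link 3: o_3 = (3.8429, -1.4845, 3.8228)
after link 4: o_4 = (1.6217, -5.3647, 3.7194)
after link 5: o_5 = (0.6441, -4.0690, -0.0708)
after link 6: o_6 = (-3.0725, -1.2023, -1.7939)

-3.072 -1.202 -1.794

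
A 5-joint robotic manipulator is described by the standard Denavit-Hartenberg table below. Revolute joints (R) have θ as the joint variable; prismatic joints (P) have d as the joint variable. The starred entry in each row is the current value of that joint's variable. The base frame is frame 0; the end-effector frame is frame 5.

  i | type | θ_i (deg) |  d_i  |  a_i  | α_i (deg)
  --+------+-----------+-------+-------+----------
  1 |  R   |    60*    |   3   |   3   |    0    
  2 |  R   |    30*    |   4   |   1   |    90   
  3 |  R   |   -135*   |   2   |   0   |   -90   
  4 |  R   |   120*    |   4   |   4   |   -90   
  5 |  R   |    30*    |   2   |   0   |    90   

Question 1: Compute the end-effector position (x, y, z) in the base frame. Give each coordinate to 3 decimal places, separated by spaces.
after link 1: o_1 = (1.5000, 2.5981, 3.0000)
after link 2: o_2 = (1.5000, 3.5981, 7.0000)
after link 3: o_3 = (3.5000, 3.5981, 7.0000)
after link 4: o_4 = (0.0359, 7.8407, 5.5858)
after link 5: o_5 = (1.0359, 9.0655, 6.8105)

1.036 9.065 6.811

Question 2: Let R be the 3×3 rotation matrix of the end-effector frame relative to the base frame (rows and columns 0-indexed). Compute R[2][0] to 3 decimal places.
End-effector x-axis (col 0 of R) = (-0.7500,-0.0474,0.6597)
R[2][0] = 0.6597

0.660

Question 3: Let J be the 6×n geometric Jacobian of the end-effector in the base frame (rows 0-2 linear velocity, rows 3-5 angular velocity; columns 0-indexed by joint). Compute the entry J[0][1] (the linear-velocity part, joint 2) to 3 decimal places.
axis z_1 = (0.0000,0.0000,1.0000); lever o_n−o_1 = (-0.4641,6.4674,3.8105)
cross product → J_v[:, 1] = (-6.4674,-0.4641,0.0000)
J_ω[:, 1] = z_1
entry J[0][1] = -6.4674

-6.467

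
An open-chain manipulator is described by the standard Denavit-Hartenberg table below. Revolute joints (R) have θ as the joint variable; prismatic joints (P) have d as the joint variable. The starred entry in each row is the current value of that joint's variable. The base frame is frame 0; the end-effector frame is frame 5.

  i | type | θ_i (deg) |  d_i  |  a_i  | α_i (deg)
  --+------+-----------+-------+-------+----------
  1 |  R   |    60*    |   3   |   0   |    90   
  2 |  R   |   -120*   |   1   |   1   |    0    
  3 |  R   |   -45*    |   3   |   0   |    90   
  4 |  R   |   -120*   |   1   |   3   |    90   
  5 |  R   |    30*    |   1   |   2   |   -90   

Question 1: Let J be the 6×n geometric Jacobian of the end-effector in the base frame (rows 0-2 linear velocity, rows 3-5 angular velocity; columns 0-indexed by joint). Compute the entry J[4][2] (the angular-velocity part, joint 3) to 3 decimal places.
-0.500

axis z_2 = (0.8660,-0.5000,0.0000); lever o_n−o_2 = (0.7842,2.5544,2.7684)
cross product → J_v[:, 2] = (-1.3842,-2.3975,2.6043)
J_ω[:, 2] = z_2
entry J[4][2] = -0.5000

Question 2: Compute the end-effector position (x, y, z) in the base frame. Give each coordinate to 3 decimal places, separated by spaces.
1.400 1.621 4.902

after link 1: o_1 = (0.0000, 0.0000, 3.0000)
after link 2: o_2 = (0.6160, -0.9330, 2.1340)
after link 3: o_3 = (3.2141, -2.4330, 2.1340)
after link 4: o_4 = (1.5591, -0.1033, 3.4881)
after link 5: o_5 = (1.4002, 1.6214, 4.9023)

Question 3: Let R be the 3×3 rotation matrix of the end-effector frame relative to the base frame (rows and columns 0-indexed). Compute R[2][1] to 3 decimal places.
-0.224

End-effector y-axis (col 1 of R) = (-0.8513,-0.4744,-0.2241)
R[2][1] = -0.2241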